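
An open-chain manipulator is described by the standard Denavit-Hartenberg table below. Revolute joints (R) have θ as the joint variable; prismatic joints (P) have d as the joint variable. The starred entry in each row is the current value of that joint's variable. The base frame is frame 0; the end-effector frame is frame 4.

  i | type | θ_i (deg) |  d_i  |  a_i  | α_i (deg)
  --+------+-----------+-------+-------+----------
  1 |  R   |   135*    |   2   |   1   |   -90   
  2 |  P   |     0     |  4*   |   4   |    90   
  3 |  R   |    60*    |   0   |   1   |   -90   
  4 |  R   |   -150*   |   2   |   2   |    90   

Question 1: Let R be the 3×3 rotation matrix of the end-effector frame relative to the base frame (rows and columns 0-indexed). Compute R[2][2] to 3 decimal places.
End-effector z-axis (col 2 of R) = (0.4830,0.1294,-0.8660)
R[2][2] = -0.8660

-0.866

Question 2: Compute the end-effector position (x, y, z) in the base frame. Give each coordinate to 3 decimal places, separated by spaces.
after link 1: o_1 = (-0.7071, 0.7071, 2.0000)
after link 2: o_2 = (-6.3640, 0.7071, 2.0000)
after link 3: o_3 = (-7.3299, 0.4483, 2.0000)
after link 4: o_4 = (-5.1392, -1.0353, 3.0000)

-5.139 -1.035 3.000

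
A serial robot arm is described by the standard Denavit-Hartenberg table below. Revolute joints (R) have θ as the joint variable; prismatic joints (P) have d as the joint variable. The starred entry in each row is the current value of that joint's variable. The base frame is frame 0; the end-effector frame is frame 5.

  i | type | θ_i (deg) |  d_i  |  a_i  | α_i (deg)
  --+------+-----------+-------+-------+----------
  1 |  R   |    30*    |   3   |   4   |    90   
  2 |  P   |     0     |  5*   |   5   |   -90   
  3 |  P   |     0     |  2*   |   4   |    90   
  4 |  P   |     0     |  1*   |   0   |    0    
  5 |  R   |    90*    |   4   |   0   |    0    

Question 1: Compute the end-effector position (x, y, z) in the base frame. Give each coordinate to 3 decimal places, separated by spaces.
after link 1: o_1 = (3.4641, 2.0000, 3.0000)
after link 2: o_2 = (10.2942, 0.1699, 3.0000)
after link 3: o_3 = (13.7583, 2.1699, 5.0000)
after link 4: o_4 = (14.2583, 1.3038, 5.0000)
after link 5: o_5 = (16.2583, -2.1603, 5.0000)

16.258 -2.160 5.000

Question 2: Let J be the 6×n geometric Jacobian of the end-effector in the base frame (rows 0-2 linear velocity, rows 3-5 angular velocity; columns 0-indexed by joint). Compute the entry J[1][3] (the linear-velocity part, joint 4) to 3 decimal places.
prismatic axis z_3 = (0.5000,-0.8660,0.0000)
J_v[:, 3] = z_3; J_ω[:, 3] = (0,0,0)
entry J[1][3] = -0.8660

-0.866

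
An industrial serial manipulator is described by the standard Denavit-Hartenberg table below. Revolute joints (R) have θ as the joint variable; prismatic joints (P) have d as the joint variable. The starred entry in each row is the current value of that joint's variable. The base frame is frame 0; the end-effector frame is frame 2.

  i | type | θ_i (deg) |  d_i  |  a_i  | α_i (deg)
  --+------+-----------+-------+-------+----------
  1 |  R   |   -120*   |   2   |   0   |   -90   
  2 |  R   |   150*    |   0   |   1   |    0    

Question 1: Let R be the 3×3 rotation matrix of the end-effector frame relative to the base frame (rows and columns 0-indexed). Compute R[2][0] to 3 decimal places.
End-effector x-axis (col 0 of R) = (0.4330,0.7500,-0.5000)
R[2][0] = -0.5000

-0.500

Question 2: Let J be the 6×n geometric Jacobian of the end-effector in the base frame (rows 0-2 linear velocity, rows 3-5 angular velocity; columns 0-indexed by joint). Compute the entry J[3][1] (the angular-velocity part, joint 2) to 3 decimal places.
axis z_1 = (0.8660,-0.5000,0.0000); lever o_n−o_1 = (0.4330,0.7500,-0.5000)
cross product → J_v[:, 1] = (0.2500,0.4330,0.8660)
J_ω[:, 1] = z_1
entry J[3][1] = 0.8660

0.866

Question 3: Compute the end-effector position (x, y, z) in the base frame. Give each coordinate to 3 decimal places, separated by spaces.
0.433 0.750 1.500

after link 1: o_1 = (0.0000, 0.0000, 2.0000)
after link 2: o_2 = (0.4330, 0.7500, 1.5000)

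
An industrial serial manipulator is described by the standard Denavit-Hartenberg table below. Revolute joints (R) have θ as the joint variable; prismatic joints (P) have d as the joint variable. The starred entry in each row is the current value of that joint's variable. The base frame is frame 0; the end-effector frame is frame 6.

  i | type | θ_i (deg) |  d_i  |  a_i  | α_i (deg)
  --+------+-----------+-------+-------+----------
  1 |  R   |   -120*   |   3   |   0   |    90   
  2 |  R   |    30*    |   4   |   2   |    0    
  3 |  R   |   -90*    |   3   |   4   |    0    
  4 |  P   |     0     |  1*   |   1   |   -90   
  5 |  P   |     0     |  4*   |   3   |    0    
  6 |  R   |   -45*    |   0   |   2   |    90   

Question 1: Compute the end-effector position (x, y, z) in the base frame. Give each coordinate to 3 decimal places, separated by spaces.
after link 1: o_1 = (0.0000, 0.0000, 3.0000)
after link 2: o_2 = (-4.3301, 0.5000, 4.0000)
after link 3: o_3 = (-7.9282, 0.2679, 0.5359)
after link 4: o_4 = (-9.0442, 0.3349, -0.3301)
after link 5: o_5 = (-11.5263, -3.9641, -0.9282)
after link 6: o_6 = (-13.1046, -3.8694, -2.1529)

-13.105 -3.869 -2.153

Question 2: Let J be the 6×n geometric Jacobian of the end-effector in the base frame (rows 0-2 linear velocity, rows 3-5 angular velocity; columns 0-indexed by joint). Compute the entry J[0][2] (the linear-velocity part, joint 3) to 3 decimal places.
-3.076

axis z_2 = (-0.8660,0.5000,0.0000); lever o_n−o_2 = (-8.7745,-4.3694,-6.1529)
cross product → J_v[:, 2] = (-3.0765,-5.3286,8.1712)
J_ω[:, 2] = z_2
entry J[0][2] = -3.0765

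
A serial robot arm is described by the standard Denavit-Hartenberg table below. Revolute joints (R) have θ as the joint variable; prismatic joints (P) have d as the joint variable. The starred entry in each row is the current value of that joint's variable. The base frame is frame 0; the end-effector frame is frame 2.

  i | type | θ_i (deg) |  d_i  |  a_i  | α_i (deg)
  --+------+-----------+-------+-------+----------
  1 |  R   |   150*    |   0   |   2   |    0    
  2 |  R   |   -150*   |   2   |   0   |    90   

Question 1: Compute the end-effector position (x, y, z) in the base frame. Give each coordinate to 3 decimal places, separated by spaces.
-1.732 1.000 2.000

after link 1: o_1 = (-1.7321, 1.0000, 0.0000)
after link 2: o_2 = (-1.7321, 1.0000, 2.0000)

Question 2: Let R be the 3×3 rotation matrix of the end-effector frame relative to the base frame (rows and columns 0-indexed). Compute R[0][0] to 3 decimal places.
1.000

End-effector x-axis (col 0 of R) = (1.0000,0.0000,0.0000)
R[0][0] = 1.0000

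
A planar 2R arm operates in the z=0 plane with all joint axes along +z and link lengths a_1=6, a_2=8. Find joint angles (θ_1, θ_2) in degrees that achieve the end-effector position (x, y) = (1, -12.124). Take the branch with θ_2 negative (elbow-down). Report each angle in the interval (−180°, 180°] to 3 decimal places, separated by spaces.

cos θ_2 = (147.9914−6²−8²)/(2·6·8) = 0.4999; θ_2 = -60.0059° (elbow-down)
β = atan2(-12.1240,1.0000) = -85.2849°; ψ = atan2(-6.9286,9.9993) = -34.7185°
θ_1 = β − ψ = -50.5663°

-50.566 -60.006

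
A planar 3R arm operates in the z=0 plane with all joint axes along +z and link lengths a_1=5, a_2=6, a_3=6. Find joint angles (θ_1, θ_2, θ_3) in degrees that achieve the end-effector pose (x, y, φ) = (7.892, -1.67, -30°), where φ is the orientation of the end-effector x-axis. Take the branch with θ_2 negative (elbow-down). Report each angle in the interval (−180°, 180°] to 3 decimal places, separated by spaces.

120.005 -150.004 -0.001

wrist centre = target − a_3·(cos φ, sin φ) = (2.6958, 1.3300)
cos θ_2 = (9.0365−5²−6²)/(2·5·6) = -0.8661; θ_2 = -150.0038° (elbow-down)
β = atan2(1.3300,2.6958) = 26.2595°; ψ = atan2(-2.9997,-0.1964) = -93.7451°
θ_1 = β − ψ = 120.0046°
θ_3 = φ − θ_1 − θ_2 = -0.0008° (wrapped to (-180°,180°])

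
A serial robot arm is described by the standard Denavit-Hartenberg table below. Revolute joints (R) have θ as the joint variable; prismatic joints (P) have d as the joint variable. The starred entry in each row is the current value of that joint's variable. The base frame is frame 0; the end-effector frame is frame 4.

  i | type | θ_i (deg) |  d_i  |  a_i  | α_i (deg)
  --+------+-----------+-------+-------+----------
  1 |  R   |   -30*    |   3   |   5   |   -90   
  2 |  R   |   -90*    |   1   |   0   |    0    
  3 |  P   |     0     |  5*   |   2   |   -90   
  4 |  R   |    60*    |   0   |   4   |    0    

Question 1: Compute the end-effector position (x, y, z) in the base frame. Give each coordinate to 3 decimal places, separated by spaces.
after link 1: o_1 = (4.3301, -2.5000, 3.0000)
after link 2: o_2 = (4.8301, -1.6340, 3.0000)
after link 3: o_3 = (7.3301, 2.6962, 5.0000)
after link 4: o_4 = (5.5981, -0.3038, 7.0000)

5.598 -0.304 7.000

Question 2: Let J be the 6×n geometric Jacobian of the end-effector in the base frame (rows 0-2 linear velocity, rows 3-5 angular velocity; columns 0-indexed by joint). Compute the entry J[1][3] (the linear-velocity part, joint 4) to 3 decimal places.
axis z_3 = (0.8660,-0.5000,-0.0000); lever o_n−o_3 = (-1.7321,-3.0000,2.0000)
cross product → J_v[:, 3] = (-1.0000,-1.7321,-3.4641)
J_ω[:, 3] = z_3
entry J[1][3] = -1.7321

-1.732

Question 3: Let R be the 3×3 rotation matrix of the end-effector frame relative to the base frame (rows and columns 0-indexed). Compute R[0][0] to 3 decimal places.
-0.433

End-effector x-axis (col 0 of R) = (-0.4330,-0.7500,0.5000)
R[0][0] = -0.4330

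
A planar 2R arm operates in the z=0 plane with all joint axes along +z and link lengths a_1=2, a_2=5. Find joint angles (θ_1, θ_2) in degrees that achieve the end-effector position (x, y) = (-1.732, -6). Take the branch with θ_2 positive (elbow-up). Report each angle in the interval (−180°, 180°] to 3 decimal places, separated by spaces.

cos θ_2 = (38.9998−2²−5²)/(2·2·5) = 0.5000; θ_2 = 60.0006° (elbow-up)
β = atan2(-6.0000,-1.7320) = -106.1017°; ψ = atan2(4.3302,4.5000) = 43.8983°
θ_1 = β − ψ = -150.0000°

-150.000 60.001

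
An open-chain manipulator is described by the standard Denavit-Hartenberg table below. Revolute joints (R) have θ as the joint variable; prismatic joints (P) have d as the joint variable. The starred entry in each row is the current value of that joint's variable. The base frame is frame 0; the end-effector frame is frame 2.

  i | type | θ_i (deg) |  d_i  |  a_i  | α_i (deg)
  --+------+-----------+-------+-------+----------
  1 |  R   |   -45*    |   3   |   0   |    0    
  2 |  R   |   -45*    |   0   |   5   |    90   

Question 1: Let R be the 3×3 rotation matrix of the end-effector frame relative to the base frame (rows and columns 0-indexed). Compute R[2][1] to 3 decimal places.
End-effector y-axis (col 1 of R) = (0.0000,0.0000,1.0000)
R[2][1] = 1.0000

1.000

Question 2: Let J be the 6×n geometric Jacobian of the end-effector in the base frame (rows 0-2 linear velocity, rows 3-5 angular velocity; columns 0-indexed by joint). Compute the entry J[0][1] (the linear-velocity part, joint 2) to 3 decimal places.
axis z_1 = (0.0000,0.0000,1.0000); lever o_n−o_1 = (0.0000,-5.0000,0.0000)
cross product → J_v[:, 1] = (5.0000,0.0000,-0.0000)
J_ω[:, 1] = z_1
entry J[0][1] = 5.0000

5.000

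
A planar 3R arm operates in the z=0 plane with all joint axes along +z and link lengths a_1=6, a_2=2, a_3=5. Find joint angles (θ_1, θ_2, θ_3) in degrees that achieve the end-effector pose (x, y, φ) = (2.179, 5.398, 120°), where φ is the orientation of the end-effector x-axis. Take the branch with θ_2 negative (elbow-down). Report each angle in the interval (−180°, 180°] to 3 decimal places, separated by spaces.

wrist centre = target − a_3·(cos φ, sin φ) = (4.6790, 1.0679)
cos θ_2 = (23.0334−6²−2²)/(2·6·2) = -0.7069; θ_2 = -134.9866° (elbow-down)
β = atan2(1.0679,4.6790) = 12.8562°; ψ = atan2(-1.4145,4.5861) = -17.1419°
θ_1 = β − ψ = 29.9981°
θ_3 = φ − θ_1 − θ_2 = -135.0115° (wrapped to (-180°,180°])

29.998 -134.987 -135.011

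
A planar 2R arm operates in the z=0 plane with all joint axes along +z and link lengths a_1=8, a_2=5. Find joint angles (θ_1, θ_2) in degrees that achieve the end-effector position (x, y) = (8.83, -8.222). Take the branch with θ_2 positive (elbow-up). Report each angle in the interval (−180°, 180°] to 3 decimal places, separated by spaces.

cos θ_2 = (145.5702−8²−5²)/(2·8·5) = 0.7071; θ_2 = 44.9983° (elbow-up)
β = atan2(-8.2220,8.8300) = -42.9579°; ψ = atan2(3.5354,11.5356) = 17.0392°
θ_1 = β − ψ = -59.9972°

-59.997 44.998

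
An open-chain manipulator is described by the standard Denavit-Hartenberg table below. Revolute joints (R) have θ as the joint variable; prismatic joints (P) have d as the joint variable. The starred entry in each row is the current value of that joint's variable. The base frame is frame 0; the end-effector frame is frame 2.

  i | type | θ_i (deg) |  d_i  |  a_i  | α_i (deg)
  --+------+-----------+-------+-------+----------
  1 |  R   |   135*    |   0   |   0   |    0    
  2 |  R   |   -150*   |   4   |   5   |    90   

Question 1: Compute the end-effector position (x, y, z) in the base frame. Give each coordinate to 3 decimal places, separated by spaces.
4.830 -1.294 4.000

after link 1: o_1 = (0.0000, 0.0000, 0.0000)
after link 2: o_2 = (4.8296, -1.2941, 4.0000)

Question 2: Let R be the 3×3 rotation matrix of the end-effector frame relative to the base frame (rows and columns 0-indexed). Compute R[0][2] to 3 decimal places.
End-effector z-axis (col 2 of R) = (-0.2588,-0.9659,0.0000)
R[0][2] = -0.2588

-0.259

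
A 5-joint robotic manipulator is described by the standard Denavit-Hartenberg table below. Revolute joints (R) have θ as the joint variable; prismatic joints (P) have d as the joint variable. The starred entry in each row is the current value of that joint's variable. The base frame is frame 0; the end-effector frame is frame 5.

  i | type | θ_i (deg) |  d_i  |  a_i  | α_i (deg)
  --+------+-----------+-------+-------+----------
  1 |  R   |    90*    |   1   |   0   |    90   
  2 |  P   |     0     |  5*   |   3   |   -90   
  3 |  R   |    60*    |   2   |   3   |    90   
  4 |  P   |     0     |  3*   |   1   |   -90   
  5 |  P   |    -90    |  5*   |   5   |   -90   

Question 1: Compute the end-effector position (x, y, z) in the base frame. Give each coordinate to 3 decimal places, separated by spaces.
after link 1: o_1 = (0.0000, 0.0000, 1.0000)
after link 2: o_2 = (5.0000, 3.0000, 1.0000)
after link 3: o_3 = (2.4019, 4.5000, 3.0000)
after link 4: o_4 = (3.0359, 7.5981, 3.0000)
after link 5: o_5 = (5.5359, 11.9282, 8.0000)

5.536 11.928 8.000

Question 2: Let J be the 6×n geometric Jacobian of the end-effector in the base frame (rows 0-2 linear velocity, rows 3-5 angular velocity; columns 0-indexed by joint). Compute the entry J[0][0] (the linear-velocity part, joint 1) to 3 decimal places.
axis z_0 = ẑ; lever o_n−o_0 = (5.5359,11.9282,8.0000)
cross product → J_v[:, 0] = (-11.9282,5.5359,0.0000)
J_ω[:, 0] = z_0
entry J[0][0] = -11.9282

-11.928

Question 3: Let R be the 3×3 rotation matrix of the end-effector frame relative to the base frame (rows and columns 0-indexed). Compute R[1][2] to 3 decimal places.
End-effector z-axis (col 2 of R) = (-0.8660,0.5000,0.0000)
R[1][2] = 0.5000

0.500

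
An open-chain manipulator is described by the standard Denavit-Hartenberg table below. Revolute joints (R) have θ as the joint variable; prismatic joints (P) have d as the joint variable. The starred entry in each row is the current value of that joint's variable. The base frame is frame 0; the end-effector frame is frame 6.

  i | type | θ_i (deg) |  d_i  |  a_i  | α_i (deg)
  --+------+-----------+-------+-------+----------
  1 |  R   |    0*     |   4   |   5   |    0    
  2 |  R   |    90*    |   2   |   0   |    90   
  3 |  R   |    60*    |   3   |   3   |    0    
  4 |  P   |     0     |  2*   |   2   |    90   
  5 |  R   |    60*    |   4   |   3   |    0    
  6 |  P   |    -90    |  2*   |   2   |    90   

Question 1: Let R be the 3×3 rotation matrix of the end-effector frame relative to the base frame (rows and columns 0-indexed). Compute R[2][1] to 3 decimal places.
-0.500

End-effector y-axis (col 1 of R) = (0.0000,0.8660,-0.5000)
R[2][1] = -0.5000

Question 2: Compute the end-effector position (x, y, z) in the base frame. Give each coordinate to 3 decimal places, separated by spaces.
11.598 9.312 10.129

after link 1: o_1 = (5.0000, 0.0000, 4.0000)
after link 2: o_2 = (5.0000, 0.0000, 6.0000)
after link 3: o_3 = (8.0000, 1.5000, 8.5981)
after link 4: o_4 = (10.0000, 2.5000, 10.3301)
after link 5: o_5 = (12.5981, 6.7141, 9.6292)
after link 6: o_6 = (11.5981, 9.3122, 10.1292)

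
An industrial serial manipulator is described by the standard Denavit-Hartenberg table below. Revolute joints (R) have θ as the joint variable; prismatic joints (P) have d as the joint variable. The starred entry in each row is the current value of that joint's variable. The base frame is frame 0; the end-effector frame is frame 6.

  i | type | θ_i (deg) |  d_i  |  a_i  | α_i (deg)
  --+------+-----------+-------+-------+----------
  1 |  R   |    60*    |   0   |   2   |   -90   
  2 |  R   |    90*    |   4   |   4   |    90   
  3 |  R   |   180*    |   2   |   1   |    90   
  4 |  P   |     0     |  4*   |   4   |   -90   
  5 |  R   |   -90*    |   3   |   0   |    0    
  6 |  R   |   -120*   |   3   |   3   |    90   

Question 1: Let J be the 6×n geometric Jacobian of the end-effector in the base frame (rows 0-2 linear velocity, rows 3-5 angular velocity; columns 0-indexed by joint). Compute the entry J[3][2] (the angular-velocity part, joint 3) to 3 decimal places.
axis z_2 = (0.5000,0.8660,0.0000); lever o_n−o_2 = (1.8349,8.1782,2.4019)
cross product → J_v[:, 2] = (2.0801,-1.2010,2.5000)
J_ω[:, 2] = z_2
entry J[3][2] = 0.5000

0.500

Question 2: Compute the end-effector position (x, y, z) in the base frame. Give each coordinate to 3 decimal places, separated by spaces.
-0.629 11.910 -1.598

after link 1: o_1 = (1.0000, 1.7321, 0.0000)
after link 2: o_2 = (-2.4641, 3.7321, -4.0000)
after link 3: o_3 = (-1.4641, 5.4641, -3.0000)
after link 4: o_4 = (-4.9282, 7.4641, 1.0000)
after link 5: o_5 = (-3.4282, 10.0622, 1.0000)
after link 6: o_6 = (-0.6292, 11.9103, -1.5981)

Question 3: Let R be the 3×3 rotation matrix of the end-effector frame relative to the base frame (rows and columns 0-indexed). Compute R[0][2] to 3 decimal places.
0.750

End-effector z-axis (col 2 of R) = (0.7500,-0.4330,0.5000)
R[0][2] = 0.7500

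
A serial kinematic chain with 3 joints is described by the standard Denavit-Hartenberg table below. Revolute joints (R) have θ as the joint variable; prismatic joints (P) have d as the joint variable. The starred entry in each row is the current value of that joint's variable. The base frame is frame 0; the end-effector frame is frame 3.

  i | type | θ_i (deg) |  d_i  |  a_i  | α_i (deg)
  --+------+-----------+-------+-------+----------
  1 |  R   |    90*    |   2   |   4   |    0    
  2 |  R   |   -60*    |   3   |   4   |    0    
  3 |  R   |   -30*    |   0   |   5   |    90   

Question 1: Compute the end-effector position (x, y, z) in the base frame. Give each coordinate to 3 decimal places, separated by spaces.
after link 1: o_1 = (0.0000, 4.0000, 2.0000)
after link 2: o_2 = (3.4641, 6.0000, 5.0000)
after link 3: o_3 = (8.4641, 6.0000, 5.0000)

8.464 6.000 5.000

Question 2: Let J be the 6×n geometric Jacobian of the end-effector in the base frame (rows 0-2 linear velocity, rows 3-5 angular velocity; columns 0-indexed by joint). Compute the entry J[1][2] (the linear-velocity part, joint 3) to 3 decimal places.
axis z_2 = (0.0000,0.0000,1.0000); lever o_n−o_2 = (5.0000,0.0000,0.0000)
cross product → J_v[:, 2] = (-0.0000,5.0000,0.0000)
J_ω[:, 2] = z_2
entry J[1][2] = 5.0000

5.000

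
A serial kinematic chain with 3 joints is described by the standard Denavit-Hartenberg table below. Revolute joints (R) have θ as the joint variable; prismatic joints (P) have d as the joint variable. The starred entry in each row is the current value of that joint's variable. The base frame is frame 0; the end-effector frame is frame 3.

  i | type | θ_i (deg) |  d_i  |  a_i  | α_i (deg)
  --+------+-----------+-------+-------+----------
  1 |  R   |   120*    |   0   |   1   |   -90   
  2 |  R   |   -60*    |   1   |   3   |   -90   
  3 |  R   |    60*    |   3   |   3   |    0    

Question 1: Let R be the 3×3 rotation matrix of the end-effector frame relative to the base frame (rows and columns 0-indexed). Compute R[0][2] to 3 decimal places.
End-effector z-axis (col 2 of R) = (-0.4330,0.7500,-0.5000)
R[0][2] = -0.4330

-0.433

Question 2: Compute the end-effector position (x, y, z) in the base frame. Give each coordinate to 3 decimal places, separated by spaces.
-1.540 5.864 2.397

after link 1: o_1 = (-0.5000, 0.8660, 0.0000)
after link 2: o_2 = (-2.1160, 1.6651, 2.5981)
after link 3: o_3 = (-1.5401, 5.8636, 2.3971)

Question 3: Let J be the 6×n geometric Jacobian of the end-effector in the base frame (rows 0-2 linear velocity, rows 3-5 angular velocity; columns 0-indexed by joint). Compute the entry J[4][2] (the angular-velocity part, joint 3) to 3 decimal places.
axis z_2 = (-0.4330,0.7500,-0.5000); lever o_n−o_2 = (0.5760,4.1986,-0.2010)
cross product → J_v[:, 2] = (1.9486,-0.3750,-2.2500)
J_ω[:, 2] = z_2
entry J[4][2] = 0.7500

0.750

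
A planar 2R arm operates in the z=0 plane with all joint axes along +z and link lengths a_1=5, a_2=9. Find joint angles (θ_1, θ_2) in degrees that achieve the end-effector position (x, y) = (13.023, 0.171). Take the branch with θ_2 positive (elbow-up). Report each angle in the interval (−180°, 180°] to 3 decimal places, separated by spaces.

-28.504 45.011

cos θ_2 = (169.6278−5²−9²)/(2·5·9) = 0.7070; θ_2 = 45.0107° (elbow-up)
β = atan2(0.1710,13.0230) = 0.7523°; ψ = atan2(6.3651,11.3628) = 29.2565°
θ_1 = β − ψ = -28.5042°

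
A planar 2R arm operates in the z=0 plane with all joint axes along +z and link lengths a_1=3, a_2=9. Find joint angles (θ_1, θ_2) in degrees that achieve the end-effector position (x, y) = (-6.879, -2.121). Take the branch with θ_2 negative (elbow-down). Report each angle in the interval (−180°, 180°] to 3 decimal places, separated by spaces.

cos θ_2 = (51.8193−3²−9²)/(2·3·9) = -0.7071; θ_2 = -134.9954° (elbow-down)
β = atan2(-2.1210,-6.8790) = -162.8639°; ψ = atan2(-6.3645,-3.3635) = -117.8553°
θ_1 = β − ψ = -45.0087°

-45.009 -134.995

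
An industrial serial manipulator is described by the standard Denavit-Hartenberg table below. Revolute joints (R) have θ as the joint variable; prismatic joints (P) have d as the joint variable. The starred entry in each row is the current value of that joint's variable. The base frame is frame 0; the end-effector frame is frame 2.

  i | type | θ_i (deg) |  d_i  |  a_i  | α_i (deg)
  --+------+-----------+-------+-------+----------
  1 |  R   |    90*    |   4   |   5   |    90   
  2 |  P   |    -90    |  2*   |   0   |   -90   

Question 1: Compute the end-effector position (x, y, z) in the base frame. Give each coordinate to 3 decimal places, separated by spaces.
2.000 5.000 4.000

after link 1: o_1 = (0.0000, 5.0000, 4.0000)
after link 2: o_2 = (2.0000, 5.0000, 4.0000)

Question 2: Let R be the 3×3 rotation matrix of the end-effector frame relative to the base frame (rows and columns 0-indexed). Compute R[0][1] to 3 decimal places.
End-effector y-axis (col 1 of R) = (-1.0000,0.0000,-0.0000)
R[0][1] = -1.0000

-1.000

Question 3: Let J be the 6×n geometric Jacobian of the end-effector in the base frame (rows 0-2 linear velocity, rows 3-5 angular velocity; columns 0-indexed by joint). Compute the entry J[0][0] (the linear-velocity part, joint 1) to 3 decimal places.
axis z_0 = ẑ; lever o_n−o_0 = (2.0000,5.0000,4.0000)
cross product → J_v[:, 0] = (-5.0000,2.0000,0.0000)
J_ω[:, 0] = z_0
entry J[0][0] = -5.0000

-5.000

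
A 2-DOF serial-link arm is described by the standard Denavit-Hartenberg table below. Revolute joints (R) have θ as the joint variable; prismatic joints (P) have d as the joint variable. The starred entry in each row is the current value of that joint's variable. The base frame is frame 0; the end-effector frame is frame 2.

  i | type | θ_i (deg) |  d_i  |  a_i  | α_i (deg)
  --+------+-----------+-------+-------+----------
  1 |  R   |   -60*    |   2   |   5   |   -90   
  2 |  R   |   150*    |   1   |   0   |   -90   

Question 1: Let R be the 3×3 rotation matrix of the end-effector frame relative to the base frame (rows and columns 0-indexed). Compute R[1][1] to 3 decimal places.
End-effector y-axis (col 1 of R) = (-0.8660,-0.5000,-0.0000)
R[1][1] = -0.5000

-0.500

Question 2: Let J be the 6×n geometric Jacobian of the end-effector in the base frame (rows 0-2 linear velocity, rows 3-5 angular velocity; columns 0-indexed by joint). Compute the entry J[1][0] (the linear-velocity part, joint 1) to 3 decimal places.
axis z_0 = ẑ; lever o_n−o_0 = (3.3660,-3.8301,2.0000)
cross product → J_v[:, 0] = (3.8301,3.3660,-0.0000)
J_ω[:, 0] = z_0
entry J[1][0] = 3.3660

3.366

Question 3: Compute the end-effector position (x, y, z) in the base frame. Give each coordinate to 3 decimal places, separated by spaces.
3.366 -3.830 2.000

after link 1: o_1 = (2.5000, -4.3301, 2.0000)
after link 2: o_2 = (3.3660, -3.8301, 2.0000)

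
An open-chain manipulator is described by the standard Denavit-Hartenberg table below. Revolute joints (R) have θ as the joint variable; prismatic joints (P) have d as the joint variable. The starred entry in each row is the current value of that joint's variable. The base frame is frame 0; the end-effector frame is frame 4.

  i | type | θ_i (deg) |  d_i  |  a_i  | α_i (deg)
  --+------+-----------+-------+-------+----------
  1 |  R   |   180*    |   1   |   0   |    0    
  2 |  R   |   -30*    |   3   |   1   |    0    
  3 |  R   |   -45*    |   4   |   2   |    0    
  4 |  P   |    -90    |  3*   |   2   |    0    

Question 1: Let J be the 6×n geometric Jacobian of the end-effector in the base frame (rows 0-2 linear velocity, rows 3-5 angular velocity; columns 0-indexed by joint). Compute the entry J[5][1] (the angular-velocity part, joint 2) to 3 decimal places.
1.000

axis z_1 = (0.0000,0.0000,1.0000); lever o_n−o_1 = (0.5482,2.9495,10.0000)
cross product → J_v[:, 1] = (-2.9495,0.5482,0.0000)
J_ω[:, 1] = z_1
entry J[5][1] = 1.0000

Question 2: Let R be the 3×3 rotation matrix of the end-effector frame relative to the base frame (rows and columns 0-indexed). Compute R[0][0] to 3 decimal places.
End-effector x-axis (col 0 of R) = (0.9659,0.2588,0.0000)
R[0][0] = 0.9659

0.966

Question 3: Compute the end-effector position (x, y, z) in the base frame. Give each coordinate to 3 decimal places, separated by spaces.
0.548 2.949 11.000

after link 1: o_1 = (0.0000, 0.0000, 1.0000)
after link 2: o_2 = (-0.8660, 0.5000, 4.0000)
after link 3: o_3 = (-1.3837, 2.4319, 8.0000)
after link 4: o_4 = (0.5482, 2.9495, 11.0000)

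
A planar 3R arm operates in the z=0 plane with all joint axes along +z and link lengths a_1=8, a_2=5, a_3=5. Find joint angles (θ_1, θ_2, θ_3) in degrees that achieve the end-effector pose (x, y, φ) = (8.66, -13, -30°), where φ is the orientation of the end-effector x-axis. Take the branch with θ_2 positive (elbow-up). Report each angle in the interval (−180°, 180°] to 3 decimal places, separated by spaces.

wrist centre = target − a_3·(cos φ, sin φ) = (4.3299, -10.5000)
cos θ_2 = (128.9978−8²−5²)/(2·8·5) = 0.5000; θ_2 = 60.0018° (elbow-up)
β = atan2(-10.5000,4.3299) = -67.5903°; ψ = atan2(4.3302,10.4999) = 22.4115°
θ_1 = β − ψ = -90.0018°
θ_3 = φ − θ_1 − θ_2 = 0.0000° (wrapped to (-180°,180°])

-90.002 60.002 0.000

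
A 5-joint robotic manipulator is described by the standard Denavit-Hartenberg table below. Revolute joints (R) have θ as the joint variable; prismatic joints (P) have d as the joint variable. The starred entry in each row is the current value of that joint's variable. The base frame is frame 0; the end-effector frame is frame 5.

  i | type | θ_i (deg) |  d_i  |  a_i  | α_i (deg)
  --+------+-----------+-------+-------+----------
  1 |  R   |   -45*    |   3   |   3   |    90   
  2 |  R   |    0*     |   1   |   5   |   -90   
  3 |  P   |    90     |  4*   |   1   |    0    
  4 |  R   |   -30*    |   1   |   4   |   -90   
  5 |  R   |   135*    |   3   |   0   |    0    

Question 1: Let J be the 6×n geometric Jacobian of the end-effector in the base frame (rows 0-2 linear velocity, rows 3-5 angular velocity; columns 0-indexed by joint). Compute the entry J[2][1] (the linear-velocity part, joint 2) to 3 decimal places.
4.402

axis z_1 = (-0.7071,-0.7071,0.0000); lever o_n−o_1 = (6.6228,0.3975,5.0000)
cross product → J_v[:, 1] = (-3.5355,3.5355,4.4019)
J_ω[:, 1] = z_1
entry J[2][1] = 4.4019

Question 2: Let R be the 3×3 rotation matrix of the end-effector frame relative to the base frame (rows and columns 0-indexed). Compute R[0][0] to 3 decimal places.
End-effector x-axis (col 0 of R) = (-0.6830,-0.1830,-0.7071)
R[0][0] = -0.6830

-0.683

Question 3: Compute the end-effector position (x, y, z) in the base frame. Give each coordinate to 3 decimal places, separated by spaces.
8.744 -1.724 8.000

after link 1: o_1 = (2.1213, -2.1213, 3.0000)
after link 2: o_2 = (4.9497, -6.3640, 3.0000)
after link 3: o_3 = (5.6569, -5.6569, 7.0000)
after link 4: o_4 = (9.5206, -4.6216, 8.0000)
after link 5: o_5 = (8.7441, -1.7238, 8.0000)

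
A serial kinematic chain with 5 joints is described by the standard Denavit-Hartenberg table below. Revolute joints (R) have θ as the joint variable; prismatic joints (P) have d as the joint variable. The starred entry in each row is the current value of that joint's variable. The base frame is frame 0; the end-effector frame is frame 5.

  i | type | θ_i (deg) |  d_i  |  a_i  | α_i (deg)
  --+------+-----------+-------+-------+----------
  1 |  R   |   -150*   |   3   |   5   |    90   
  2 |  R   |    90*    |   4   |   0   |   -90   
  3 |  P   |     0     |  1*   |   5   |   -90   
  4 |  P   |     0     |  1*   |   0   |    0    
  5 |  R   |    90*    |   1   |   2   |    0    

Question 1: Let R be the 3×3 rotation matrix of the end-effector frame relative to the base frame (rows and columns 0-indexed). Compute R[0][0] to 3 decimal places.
End-effector x-axis (col 0 of R) = (-0.8660,-0.5000,0.0000)
R[0][0] = -0.8660

-0.866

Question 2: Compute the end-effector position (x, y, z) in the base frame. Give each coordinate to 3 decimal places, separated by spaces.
after link 1: o_1 = (-4.3301, -2.5000, 3.0000)
after link 2: o_2 = (-6.3301, 0.9641, 3.0000)
after link 3: o_3 = (-5.4641, 1.4641, 8.0000)
after link 4: o_4 = (-4.9641, 0.5981, 8.0000)
after link 5: o_5 = (-6.1962, -1.2679, 8.0000)

-6.196 -1.268 8.000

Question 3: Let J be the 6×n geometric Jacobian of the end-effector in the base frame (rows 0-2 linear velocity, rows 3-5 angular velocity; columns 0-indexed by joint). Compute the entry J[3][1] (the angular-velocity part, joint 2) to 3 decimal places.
-0.500

axis z_1 = (-0.5000,0.8660,0.0000); lever o_n−o_1 = (-1.8660,1.2321,5.0000)
cross product → J_v[:, 1] = (4.3301,2.5000,1.0000)
J_ω[:, 1] = z_1
entry J[3][1] = -0.5000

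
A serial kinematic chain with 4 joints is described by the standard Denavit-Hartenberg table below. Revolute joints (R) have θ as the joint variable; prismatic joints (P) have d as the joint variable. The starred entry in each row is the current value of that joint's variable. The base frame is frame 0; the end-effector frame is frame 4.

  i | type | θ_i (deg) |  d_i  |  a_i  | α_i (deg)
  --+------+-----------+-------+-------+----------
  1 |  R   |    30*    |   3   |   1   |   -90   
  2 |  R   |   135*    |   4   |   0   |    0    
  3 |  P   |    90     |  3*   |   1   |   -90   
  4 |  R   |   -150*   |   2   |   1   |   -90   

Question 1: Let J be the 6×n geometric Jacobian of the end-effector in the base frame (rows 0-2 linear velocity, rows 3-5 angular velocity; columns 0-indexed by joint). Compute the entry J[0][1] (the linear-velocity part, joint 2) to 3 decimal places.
axis z_1 = (-0.5000,0.8660,0.0000); lever o_n−o_1 = (-2.6073,7.1549,1.5089)
cross product → J_v[:, 1] = (1.3068,0.7545,-1.3195)
J_ω[:, 1] = z_1
entry J[0][1] = 1.3068

1.307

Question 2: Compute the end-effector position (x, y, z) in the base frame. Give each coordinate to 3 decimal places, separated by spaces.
-1.741 7.655 4.509

after link 1: o_1 = (0.8660, 0.5000, 3.0000)
after link 2: o_2 = (-1.1340, 3.9641, 3.0000)
after link 3: o_3 = (-3.2463, 6.2086, 3.7071)
after link 4: o_4 = (-1.7413, 7.6549, 4.5089)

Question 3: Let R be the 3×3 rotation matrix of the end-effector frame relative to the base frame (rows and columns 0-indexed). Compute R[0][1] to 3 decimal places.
End-effector y-axis (col 1 of R) = (-0.6124,-0.3536,-0.7071)
R[0][1] = -0.6124

-0.612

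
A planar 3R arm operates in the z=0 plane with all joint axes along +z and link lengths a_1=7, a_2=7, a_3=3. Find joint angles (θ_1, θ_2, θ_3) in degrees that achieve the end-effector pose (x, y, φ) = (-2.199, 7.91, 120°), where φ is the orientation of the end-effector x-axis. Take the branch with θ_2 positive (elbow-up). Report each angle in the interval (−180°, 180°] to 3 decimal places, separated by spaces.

29.997 134.999 -44.996

wrist centre = target − a_3·(cos φ, sin φ) = (-0.6990, 5.3119)
cos θ_2 = (28.7051−7²−7²)/(2·7·7) = -0.7071; θ_2 = 134.9987° (elbow-up)
β = atan2(5.3119,-0.6990) = 97.4965°; ψ = atan2(4.9499,2.0504) = 67.4993°
θ_1 = β − ψ = 29.9972°
θ_3 = φ − θ_1 − θ_2 = -44.9959° (wrapped to (-180°,180°])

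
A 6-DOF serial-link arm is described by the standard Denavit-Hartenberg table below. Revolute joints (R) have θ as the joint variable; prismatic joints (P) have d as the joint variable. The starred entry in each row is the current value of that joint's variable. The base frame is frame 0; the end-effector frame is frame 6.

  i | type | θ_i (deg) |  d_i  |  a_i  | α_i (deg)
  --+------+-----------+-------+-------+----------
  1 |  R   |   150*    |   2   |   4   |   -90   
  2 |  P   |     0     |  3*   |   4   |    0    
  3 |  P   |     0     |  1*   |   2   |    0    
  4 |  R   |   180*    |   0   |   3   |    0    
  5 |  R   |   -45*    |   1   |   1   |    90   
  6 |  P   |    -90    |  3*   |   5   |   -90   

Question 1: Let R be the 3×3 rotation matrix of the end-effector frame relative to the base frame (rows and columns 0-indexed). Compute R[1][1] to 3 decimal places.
-0.354

End-effector y-axis (col 1 of R) = (0.6124,-0.3536,0.7071)
R[1][1] = -0.3536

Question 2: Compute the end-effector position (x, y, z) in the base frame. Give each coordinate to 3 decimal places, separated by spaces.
-7.287 4.207 -0.828

after link 1: o_1 = (-3.4641, 2.0000, 2.0000)
after link 2: o_2 = (-8.4282, 1.4019, 2.0000)
after link 3: o_3 = (-10.6603, 1.5359, 2.0000)
after link 4: o_4 = (-8.0622, 0.0359, 2.0000)
after link 5: o_5 = (-7.9498, -1.1837, 1.2929)
after link 6: o_6 = (-7.2869, 4.2071, -0.8284)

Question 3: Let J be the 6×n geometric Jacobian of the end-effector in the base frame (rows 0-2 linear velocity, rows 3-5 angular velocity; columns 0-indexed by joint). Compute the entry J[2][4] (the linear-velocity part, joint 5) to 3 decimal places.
axis z_4 = (-0.5000,-0.8660,0.0000); lever o_n−o_4 = (0.7753,4.1712,-2.8284)
cross product → J_v[:, 4] = (2.4495,-1.4142,-1.4142)
J_ω[:, 4] = z_4
entry J[2][4] = -1.4142

-1.414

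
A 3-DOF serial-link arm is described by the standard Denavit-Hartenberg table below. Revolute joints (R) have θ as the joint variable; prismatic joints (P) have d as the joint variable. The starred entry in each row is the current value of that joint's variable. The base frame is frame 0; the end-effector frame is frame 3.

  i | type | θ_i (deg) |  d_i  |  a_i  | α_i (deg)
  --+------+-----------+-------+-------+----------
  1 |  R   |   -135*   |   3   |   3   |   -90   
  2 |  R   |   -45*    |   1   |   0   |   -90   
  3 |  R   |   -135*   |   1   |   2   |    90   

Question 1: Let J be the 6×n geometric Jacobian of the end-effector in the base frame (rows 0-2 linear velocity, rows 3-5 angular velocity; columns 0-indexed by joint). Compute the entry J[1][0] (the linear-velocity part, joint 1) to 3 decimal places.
-0.207

axis z_0 = ẑ; lever o_n−o_0 = (-0.2071,-3.6213,1.2929)
cross product → J_v[:, 0] = (3.6213,-0.2071,0.0000)
J_ω[:, 0] = z_0
entry J[1][0] = -0.2071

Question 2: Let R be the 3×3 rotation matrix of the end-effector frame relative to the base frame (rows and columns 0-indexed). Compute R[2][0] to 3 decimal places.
-0.500

End-effector x-axis (col 0 of R) = (0.8536,-0.1464,-0.5000)
R[2][0] = -0.5000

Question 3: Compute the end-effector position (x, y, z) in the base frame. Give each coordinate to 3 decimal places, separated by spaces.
after link 1: o_1 = (-2.1213, -2.1213, 3.0000)
after link 2: o_2 = (-1.4142, -2.8284, 3.0000)
after link 3: o_3 = (-0.2071, -3.6213, 1.2929)

-0.207 -3.621 1.293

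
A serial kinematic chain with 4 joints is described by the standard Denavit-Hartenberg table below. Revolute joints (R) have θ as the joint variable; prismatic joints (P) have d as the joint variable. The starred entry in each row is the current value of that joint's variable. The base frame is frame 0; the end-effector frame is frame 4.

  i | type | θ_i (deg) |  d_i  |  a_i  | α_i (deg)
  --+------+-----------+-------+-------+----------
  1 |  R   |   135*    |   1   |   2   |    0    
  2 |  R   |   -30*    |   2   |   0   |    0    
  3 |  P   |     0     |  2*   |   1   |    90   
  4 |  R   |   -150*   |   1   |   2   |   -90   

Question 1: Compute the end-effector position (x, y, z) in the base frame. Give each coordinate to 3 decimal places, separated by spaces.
-0.259 0.966 4.000

after link 1: o_1 = (-1.4142, 1.4142, 1.0000)
after link 2: o_2 = (-1.4142, 1.4142, 3.0000)
after link 3: o_3 = (-1.6730, 2.3801, 5.0000)
after link 4: o_4 = (-0.2588, 0.9659, 4.0000)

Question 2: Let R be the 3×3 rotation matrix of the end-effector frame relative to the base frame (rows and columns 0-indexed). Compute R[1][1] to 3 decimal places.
End-effector y-axis (col 1 of R) = (-0.9659,-0.2588,-0.0000)
R[1][1] = -0.2588

-0.259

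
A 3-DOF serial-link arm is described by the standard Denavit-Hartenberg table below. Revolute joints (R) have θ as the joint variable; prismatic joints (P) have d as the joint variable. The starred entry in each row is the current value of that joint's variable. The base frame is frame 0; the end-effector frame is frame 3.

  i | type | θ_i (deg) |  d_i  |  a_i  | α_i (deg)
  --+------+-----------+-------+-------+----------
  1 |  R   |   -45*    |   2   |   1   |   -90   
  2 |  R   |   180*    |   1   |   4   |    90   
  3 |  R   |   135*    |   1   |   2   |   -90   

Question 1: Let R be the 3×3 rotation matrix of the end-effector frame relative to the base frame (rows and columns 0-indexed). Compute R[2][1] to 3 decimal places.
End-effector y-axis (col 1 of R) = (-0.0000,-0.0000,1.0000)
R[2][1] = 1.0000

1.000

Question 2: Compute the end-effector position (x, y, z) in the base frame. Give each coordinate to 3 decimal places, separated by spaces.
0.586 2.828 1.000

after link 1: o_1 = (0.7071, -0.7071, 2.0000)
after link 2: o_2 = (-1.4142, 2.8284, 2.0000)
after link 3: o_3 = (0.5858, 2.8284, 1.0000)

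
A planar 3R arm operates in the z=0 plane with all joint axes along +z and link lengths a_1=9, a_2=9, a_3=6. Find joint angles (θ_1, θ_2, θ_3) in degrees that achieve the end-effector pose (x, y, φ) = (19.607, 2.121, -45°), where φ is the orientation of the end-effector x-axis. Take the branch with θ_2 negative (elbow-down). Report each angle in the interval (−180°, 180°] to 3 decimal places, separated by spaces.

wrist centre = target − a_3·(cos φ, sin φ) = (15.3644, 6.3636)
cos θ_2 = (276.5595−9²−9²)/(2·9·9) = 0.7072; θ_2 = -44.9959° (elbow-down)
β = atan2(6.3636,15.3644) = 22.4985°; ψ = atan2(-6.3635,15.3644) = -22.4980°
θ_1 = β − ψ = 44.9964°
θ_3 = φ − θ_1 − θ_2 = -45.0005° (wrapped to (-180°,180°])

44.996 -44.996 -45.000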